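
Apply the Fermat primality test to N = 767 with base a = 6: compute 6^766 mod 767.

6^1 ≡ 6 (mod 767)
6^2 ≡ 6^2 = 36 ≡ 36 (mod 767)
6^4 ≡ 36^2 = 1296 ≡ 529 (mod 767)
6^8 ≡ 529^2 = 279841 ≡ 653 (mod 767)
6^16 ≡ 653^2 = 426409 ≡ 724 (mod 767)
6^32 ≡ 724^2 = 524176 ≡ 315 (mod 767)
6^64 ≡ 315^2 = 99225 ≡ 282 (mod 767)
6^128 ≡ 282^2 = 79524 ≡ 523 (mod 767)
6^256 ≡ 523^2 = 273529 ≡ 477 (mod 767)
6^512 ≡ 477^2 = 227529 ≡ 497 (mod 767)
766 = 512 + 128 + 64 + 32 + 16 + 8 + 4 + 2 in binary powers of 2.
So 6^766 ≡ 497 · 523 · 282 · 315 · 724 · 653 · 529 · 36 ≡ 641 (mod 767).
Since 641 ≠ 1, base 6 is a Fermat witness: 767 is composite.

641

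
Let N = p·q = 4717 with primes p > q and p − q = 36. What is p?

89

Since p = q + 36, we have 4717 = q(q + 36), so q² + 36q − 4717 = 0.
Discriminant: 36² + 4·4717 = 1296 + 18868 = 20164; √20164 = 142.
q = (−36 + 142)/2 = 53, and p = q + 36 = 89.
Check: 53 · 89 = 4717.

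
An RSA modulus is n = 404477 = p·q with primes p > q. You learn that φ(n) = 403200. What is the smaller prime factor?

577

φ(n) = (p−1)(q−1) = n − (p+q) + 1, so p + q = 404477 − 403200 + 1 = 1278.
p and q are the roots of t² − 1278t + 404477 = 0.
Discriminant: 1278² − 4·404477 = 1633284 − 1617908 = 15376; √15376 = 124.
q = (1278 − 124)/2 = 577, p = (1278 + 124)/2 = 701.
Check: 577 · 701 = 404477.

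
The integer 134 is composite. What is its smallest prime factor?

2

134 is even: 2 divides it.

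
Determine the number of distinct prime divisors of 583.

2

583 = 11 · 53
583 = 11 · 53, which has 2 distinct prime factors.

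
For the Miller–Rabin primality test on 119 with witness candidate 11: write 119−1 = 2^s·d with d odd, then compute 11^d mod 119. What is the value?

119 − 1 = 118 = 2^1 · 59, so d = 59.
11^1 ≡ 11 (mod 119)
11^2 ≡ 11^2 = 121 ≡ 2 (mod 119)
11^4 ≡ 2^2 = 4 ≡ 4 (mod 119)
11^8 ≡ 4^2 = 16 ≡ 16 (mod 119)
11^16 ≡ 16^2 = 256 ≡ 18 (mod 119)
11^32 ≡ 18^2 = 324 ≡ 86 (mod 119)
59 = 32 + 16 + 8 + 2 + 1 in binary powers of 2.
So 11^59 ≡ 86 · 18 · 16 · 2 · 11 ≡ 114 (mod 119).
Squaring chain: 114; never reaches −1, so base 11 is a Miller–Rabin witness that 119 is composite.

114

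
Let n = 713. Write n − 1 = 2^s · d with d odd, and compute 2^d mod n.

713 − 1 = 712 = 2^3 · 89, so d = 89.
2^1 ≡ 2 (mod 713)
2^2 ≡ 2^2 = 4 ≡ 4 (mod 713)
2^4 ≡ 4^2 = 16 ≡ 16 (mod 713)
2^8 ≡ 16^2 = 256 ≡ 256 (mod 713)
2^16 ≡ 256^2 = 65536 ≡ 653 (mod 713)
2^32 ≡ 653^2 = 426409 ≡ 35 (mod 713)
2^64 ≡ 35^2 = 1225 ≡ 512 (mod 713)
89 = 64 + 16 + 8 + 1 in binary powers of 2.
So 2^89 ≡ 512 · 653 · 256 · 2 ≡ 140 (mod 713).
Squaring chain: 140 → 349 → 591; never reaches −1, so base 2 is a Miller–Rabin witness that 713 is composite.

140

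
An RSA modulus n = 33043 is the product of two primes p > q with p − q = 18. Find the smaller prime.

Since p = q + 18, we have 33043 = q(q + 18), so q² + 18q − 33043 = 0.
Discriminant: 18² + 4·33043 = 324 + 132172 = 132496; √132496 = 364.
q = (−18 + 364)/2 = 173, and p = q + 18 = 191.
Check: 173 · 191 = 33043.

173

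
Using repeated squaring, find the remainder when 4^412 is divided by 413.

4^1 ≡ 4 (mod 413)
4^2 ≡ 4^2 = 16 ≡ 16 (mod 413)
4^4 ≡ 16^2 = 256 ≡ 256 (mod 413)
4^8 ≡ 256^2 = 65536 ≡ 282 (mod 413)
4^16 ≡ 282^2 = 79524 ≡ 228 (mod 413)
4^32 ≡ 228^2 = 51984 ≡ 359 (mod 413)
4^64 ≡ 359^2 = 128881 ≡ 25 (mod 413)
4^128 ≡ 25^2 = 625 ≡ 212 (mod 413)
4^256 ≡ 212^2 = 44944 ≡ 340 (mod 413)
412 = 256 + 128 + 16 + 8 + 4 in binary powers of 2.
So 4^412 ≡ 340 · 212 · 228 · 282 · 256 ≡ 25 (mod 413).
Since 25 ≠ 1, base 4 is a Fermat witness: 413 is composite.

25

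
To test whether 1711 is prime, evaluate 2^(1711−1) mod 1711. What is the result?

265

2^1 ≡ 2 (mod 1711)
2^2 ≡ 2^2 = 4 ≡ 4 (mod 1711)
2^4 ≡ 4^2 = 16 ≡ 16 (mod 1711)
2^8 ≡ 16^2 = 256 ≡ 256 (mod 1711)
2^16 ≡ 256^2 = 65536 ≡ 518 (mod 1711)
2^32 ≡ 518^2 = 268324 ≡ 1408 (mod 1711)
2^64 ≡ 1408^2 = 1982464 ≡ 1126 (mod 1711)
2^128 ≡ 1126^2 = 1267876 ≡ 25 (mod 1711)
2^256 ≡ 25^2 = 625 ≡ 625 (mod 1711)
2^512 ≡ 625^2 = 390625 ≡ 517 (mod 1711)
2^1024 ≡ 517^2 = 267289 ≡ 373 (mod 1711)
1710 = 1024 + 512 + 128 + 32 + 8 + 4 + 2 in binary powers of 2.
So 2^1710 ≡ 373 · 517 · 25 · 1408 · 256 · 16 · 4 ≡ 265 (mod 1711).
Since 265 ≠ 1, base 2 is a Fermat witness: 1711 is composite.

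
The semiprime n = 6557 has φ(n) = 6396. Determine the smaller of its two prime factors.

φ(n) = (p−1)(q−1) = n − (p+q) + 1, so p + q = 6557 − 6396 + 1 = 162.
p and q are the roots of t² − 162t + 6557 = 0.
Discriminant: 162² − 4·6557 = 26244 − 26228 = 16; √16 = 4.
q = (162 − 4)/2 = 79, p = (162 + 4)/2 = 83.
Check: 79 · 83 = 6557.

79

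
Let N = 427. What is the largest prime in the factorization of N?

427 = 7 · 61
61 is prime.
So 427 = 7 · 61; the largest prime factor is 61.

61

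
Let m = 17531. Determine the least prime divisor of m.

17531 is odd.
Digit sum 17, not divisible by 3.
Ends in 1: not divisible by 5.
7: 17531 = 7·2504 + 3
11: 17531 = 11·1593 + 8
13: 17531 = 13·1348 + 7
17: 17531 = 17·1031 + 4
19: 17531 = 19·922 + 13
23: 17531 = 23·762 + 5
29: 17531 = 29·604 + 15
31: 17531 = 31·565 + 16
37: 17531 = 37·473 + 30
41: 17531 = 41·427 + 24
43: 17531 = 43·407 + 30
47: 17531 = 47·373

47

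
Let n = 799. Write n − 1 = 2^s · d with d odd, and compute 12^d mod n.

316

799 − 1 = 798 = 2^1 · 399, so d = 399.
12^1 ≡ 12 (mod 799)
12^2 ≡ 12^2 = 144 ≡ 144 (mod 799)
12^4 ≡ 144^2 = 20736 ≡ 761 (mod 799)
12^8 ≡ 761^2 = 579121 ≡ 645 (mod 799)
12^16 ≡ 645^2 = 416025 ≡ 545 (mod 799)
12^32 ≡ 545^2 = 297025 ≡ 596 (mod 799)
12^64 ≡ 596^2 = 355216 ≡ 460 (mod 799)
12^128 ≡ 460^2 = 211600 ≡ 664 (mod 799)
12^256 ≡ 664^2 = 440896 ≡ 647 (mod 799)
399 = 256 + 128 + 8 + 4 + 2 + 1 in binary powers of 2.
So 12^399 ≡ 647 · 664 · 645 · 761 · 144 · 12 ≡ 316 (mod 799).
Squaring chain: 316; never reaches −1, so base 12 is a Miller–Rabin witness that 799 is composite.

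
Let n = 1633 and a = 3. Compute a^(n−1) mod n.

3^1 ≡ 3 (mod 1633)
3^2 ≡ 3^2 = 9 ≡ 9 (mod 1633)
3^4 ≡ 9^2 = 81 ≡ 81 (mod 1633)
3^8 ≡ 81^2 = 6561 ≡ 29 (mod 1633)
3^16 ≡ 29^2 = 841 ≡ 841 (mod 1633)
3^32 ≡ 841^2 = 707281 ≡ 192 (mod 1633)
3^64 ≡ 192^2 = 36864 ≡ 938 (mod 1633)
3^128 ≡ 938^2 = 879844 ≡ 1290 (mod 1633)
3^256 ≡ 1290^2 = 1664100 ≡ 73 (mod 1633)
3^512 ≡ 73^2 = 5329 ≡ 430 (mod 1633)
3^1024 ≡ 430^2 = 184900 ≡ 371 (mod 1633)
1632 = 1024 + 512 + 64 + 32 in binary powers of 2.
So 3^1632 ≡ 371 · 430 · 938 · 192 ≡ 288 (mod 1633).
Since 288 ≠ 1, base 3 is a Fermat witness: 1633 is composite.

288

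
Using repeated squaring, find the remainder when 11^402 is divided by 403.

11^1 ≡ 11 (mod 403)
11^2 ≡ 11^2 = 121 ≡ 121 (mod 403)
11^4 ≡ 121^2 = 14641 ≡ 133 (mod 403)
11^8 ≡ 133^2 = 17689 ≡ 360 (mod 403)
11^16 ≡ 360^2 = 129600 ≡ 237 (mod 403)
11^32 ≡ 237^2 = 56169 ≡ 152 (mod 403)
11^64 ≡ 152^2 = 23104 ≡ 133 (mod 403)
11^128 ≡ 133^2 = 17689 ≡ 360 (mod 403)
11^256 ≡ 360^2 = 129600 ≡ 237 (mod 403)
402 = 256 + 128 + 16 + 2 in binary powers of 2.
So 11^402 ≡ 237 · 360 · 237 · 121 ≡ 233 (mod 403).
Since 233 ≠ 1, base 11 is a Fermat witness: 403 is composite.

233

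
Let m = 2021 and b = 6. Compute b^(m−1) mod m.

6^1 ≡ 6 (mod 2021)
6^2 ≡ 6^2 = 36 ≡ 36 (mod 2021)
6^4 ≡ 36^2 = 1296 ≡ 1296 (mod 2021)
6^8 ≡ 1296^2 = 1679616 ≡ 165 (mod 2021)
6^16 ≡ 165^2 = 27225 ≡ 952 (mod 2021)
6^32 ≡ 952^2 = 906304 ≡ 896 (mod 2021)
6^64 ≡ 896^2 = 802816 ≡ 479 (mod 2021)
6^128 ≡ 479^2 = 229441 ≡ 1068 (mod 2021)
6^256 ≡ 1068^2 = 1140624 ≡ 780 (mod 2021)
6^512 ≡ 780^2 = 608400 ≡ 79 (mod 2021)
6^1024 ≡ 79^2 = 6241 ≡ 178 (mod 2021)
2020 = 1024 + 512 + 256 + 128 + 64 + 32 + 4 in binary powers of 2.
So 6^2020 ≡ 178 · 79 · 780 · 1068 · 479 · 896 · 1296 ≡ 1511 (mod 2021).
Since 1511 ≠ 1, base 6 is a Fermat witness: 2021 is composite.

1511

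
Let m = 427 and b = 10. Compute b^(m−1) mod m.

10^1 ≡ 10 (mod 427)
10^2 ≡ 10^2 = 100 ≡ 100 (mod 427)
10^4 ≡ 100^2 = 10000 ≡ 179 (mod 427)
10^8 ≡ 179^2 = 32041 ≡ 16 (mod 427)
10^16 ≡ 16^2 = 256 ≡ 256 (mod 427)
10^32 ≡ 256^2 = 65536 ≡ 205 (mod 427)
10^64 ≡ 205^2 = 42025 ≡ 179 (mod 427)
10^128 ≡ 179^2 = 32041 ≡ 16 (mod 427)
10^256 ≡ 16^2 = 256 ≡ 256 (mod 427)
426 = 256 + 128 + 32 + 8 + 2 in binary powers of 2.
So 10^426 ≡ 256 · 16 · 205 · 16 · 100 ≡ 393 (mod 427).
Since 393 ≠ 1, base 10 is a Fermat witness: 427 is composite.

393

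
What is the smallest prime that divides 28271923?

67

28271923 is odd.
Digit sum 34, not divisible by 3.
Ends in 3: not divisible by 5.
7: 28271923 = 7·4038846 + 1
11: 28271923 = 11·2570174 + 9
13: 28271923 = 13·2174763 + 4
17: 28271923 = 17·1663054 + 5
19: 28271923 = 19·1487995 + 18
23: 28271923 = 23·1229214 + 1
29: 28271923 = 29·974893 + 26
31: 28271923 = 31·911997 + 16
37: 28271923 = 37·764106 + 1
41: 28271923 = 41·689559 + 4
43: 28271923 = 43·657486 + 25
47: 28271923 = 47·601530 + 13
53: 28271923 = 53·533432 + 27
59: 28271923 = 59·479185 + 8
61: 28271923 = 61·463474 + 9
67: 28271923 = 67·421969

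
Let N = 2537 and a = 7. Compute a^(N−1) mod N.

122

7^1 ≡ 7 (mod 2537)
7^2 ≡ 7^2 = 49 ≡ 49 (mod 2537)
7^4 ≡ 49^2 = 2401 ≡ 2401 (mod 2537)
7^8 ≡ 2401^2 = 5764801 ≡ 737 (mod 2537)
7^16 ≡ 737^2 = 543169 ≡ 251 (mod 2537)
7^32 ≡ 251^2 = 63001 ≡ 2113 (mod 2537)
7^64 ≡ 2113^2 = 4464769 ≡ 2186 (mod 2537)
7^128 ≡ 2186^2 = 4778596 ≡ 1425 (mod 2537)
7^256 ≡ 1425^2 = 2030625 ≡ 1025 (mod 2537)
7^512 ≡ 1025^2 = 1050625 ≡ 307 (mod 2537)
7^1024 ≡ 307^2 = 94249 ≡ 380 (mod 2537)
7^2048 ≡ 380^2 = 144400 ≡ 2328 (mod 2537)
2536 = 2048 + 256 + 128 + 64 + 32 + 8 in binary powers of 2.
So 7^2536 ≡ 2328 · 1025 · 1425 · 2186 · 2113 · 737 ≡ 122 (mod 2537).
Since 122 ≠ 1, base 7 is a Fermat witness: 2537 is composite.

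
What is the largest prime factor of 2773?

59

2773 = 47 · 59
59 is prime.
So 2773 = 47 · 59; the largest prime factor is 59.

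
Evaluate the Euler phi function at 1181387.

1144800

Factor: 1181387 = 61 · 107 · 181.
φ(1181387) = (61−1) · (107−1) · (181−1) = 60 · 106 · 180 = 1144800.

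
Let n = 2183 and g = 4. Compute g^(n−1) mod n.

2106

4^1 ≡ 4 (mod 2183)
4^2 ≡ 4^2 = 16 ≡ 16 (mod 2183)
4^4 ≡ 16^2 = 256 ≡ 256 (mod 2183)
4^8 ≡ 256^2 = 65536 ≡ 46 (mod 2183)
4^16 ≡ 46^2 = 2116 ≡ 2116 (mod 2183)
4^32 ≡ 2116^2 = 4477456 ≡ 123 (mod 2183)
4^64 ≡ 123^2 = 15129 ≡ 2031 (mod 2183)
4^128 ≡ 2031^2 = 4124961 ≡ 1274 (mod 2183)
4^256 ≡ 1274^2 = 1623076 ≡ 1107 (mod 2183)
4^512 ≡ 1107^2 = 1225449 ≡ 786 (mod 2183)
4^1024 ≡ 786^2 = 617796 ≡ 7 (mod 2183)
4^2048 ≡ 7^2 = 49 ≡ 49 (mod 2183)
2182 = 2048 + 128 + 4 + 2 in binary powers of 2.
So 4^2182 ≡ 49 · 1274 · 256 · 16 ≡ 2106 (mod 2183).
Since 2106 ≠ 1, base 4 is a Fermat witness: 2183 is composite.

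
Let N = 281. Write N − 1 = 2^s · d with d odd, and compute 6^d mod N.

221

281 − 1 = 280 = 2^3 · 35, so d = 35.
6^1 ≡ 6 (mod 281)
6^2 ≡ 6^2 = 36 ≡ 36 (mod 281)
6^4 ≡ 36^2 = 1296 ≡ 172 (mod 281)
6^8 ≡ 172^2 = 29584 ≡ 79 (mod 281)
6^16 ≡ 79^2 = 6241 ≡ 59 (mod 281)
6^32 ≡ 59^2 = 3481 ≡ 109 (mod 281)
35 = 32 + 2 + 1 in binary powers of 2.
So 6^35 ≡ 109 · 36 · 6 ≡ 221 (mod 281).
Squaring chain: 221 → 228 → 280; reaches −1, so base 6 does not prove 281 composite.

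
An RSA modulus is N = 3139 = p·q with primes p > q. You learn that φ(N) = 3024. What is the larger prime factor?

73

φ(n) = (p−1)(q−1) = n − (p+q) + 1, so p + q = 3139 − 3024 + 1 = 116.
p and q are the roots of t² − 116t + 3139 = 0.
Discriminant: 116² − 4·3139 = 13456 − 12556 = 900; √900 = 30.
q = (116 − 30)/2 = 43, p = (116 + 30)/2 = 73.
Check: 43 · 73 = 3139.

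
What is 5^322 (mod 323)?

263

5^1 ≡ 5 (mod 323)
5^2 ≡ 5^2 = 25 ≡ 25 (mod 323)
5^4 ≡ 25^2 = 625 ≡ 302 (mod 323)
5^8 ≡ 302^2 = 91204 ≡ 118 (mod 323)
5^16 ≡ 118^2 = 13924 ≡ 35 (mod 323)
5^32 ≡ 35^2 = 1225 ≡ 256 (mod 323)
5^64 ≡ 256^2 = 65536 ≡ 290 (mod 323)
5^128 ≡ 290^2 = 84100 ≡ 120 (mod 323)
5^256 ≡ 120^2 = 14400 ≡ 188 (mod 323)
322 = 256 + 64 + 2 in binary powers of 2.
So 5^322 ≡ 188 · 290 · 25 ≡ 263 (mod 323).
Since 263 ≠ 1, base 5 is a Fermat witness: 323 is composite.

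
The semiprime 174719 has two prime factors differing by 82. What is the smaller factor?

379

Since p = q + 82, we have 174719 = q(q + 82), so q² + 82q − 174719 = 0.
Discriminant: 82² + 4·174719 = 6724 + 698876 = 705600; √705600 = 840.
q = (−82 + 840)/2 = 379, and p = q + 82 = 461.
Check: 379 · 461 = 174719.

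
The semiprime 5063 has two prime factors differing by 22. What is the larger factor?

83

Since p = q + 22, we have 5063 = q(q + 22), so q² + 22q − 5063 = 0.
Discriminant: 22² + 4·5063 = 484 + 20252 = 20736; √20736 = 144.
q = (−22 + 144)/2 = 61, and p = q + 22 = 83.
Check: 61 · 83 = 5063.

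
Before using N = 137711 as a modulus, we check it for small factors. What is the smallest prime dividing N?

137711 is odd.
Digit sum 20, not divisible by 3.
Ends in 1: not divisible by 5.
7: 137711 = 7·19673

7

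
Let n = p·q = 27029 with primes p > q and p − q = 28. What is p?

179

Since p = q + 28, we have 27029 = q(q + 28), so q² + 28q − 27029 = 0.
Discriminant: 28² + 4·27029 = 784 + 108116 = 108900; √108900 = 330.
q = (−28 + 330)/2 = 151, and p = q + 28 = 179.
Check: 151 · 179 = 27029.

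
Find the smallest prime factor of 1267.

1267 is odd.
Digit sum 16, not divisible by 3.
Ends in 7: not divisible by 5.
7: 1267 = 7·181

7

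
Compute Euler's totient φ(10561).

10324

Factor: 10561 = 59 · 179.
φ(10561) = (59−1) · (179−1) = 58 · 178 = 10324.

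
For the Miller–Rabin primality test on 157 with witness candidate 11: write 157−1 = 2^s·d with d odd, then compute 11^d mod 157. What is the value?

1

157 − 1 = 156 = 2^2 · 39, so d = 39.
11^1 ≡ 11 (mod 157)
11^2 ≡ 11^2 = 121 ≡ 121 (mod 157)
11^4 ≡ 121^2 = 14641 ≡ 40 (mod 157)
11^8 ≡ 40^2 = 1600 ≡ 30 (mod 157)
11^16 ≡ 30^2 = 900 ≡ 115 (mod 157)
11^32 ≡ 115^2 = 13225 ≡ 37 (mod 157)
39 = 32 + 4 + 2 + 1 in binary powers of 2.
So 11^39 ≡ 37 · 40 · 121 · 11 ≡ 1 (mod 157).
Since 11^d ≡ 1 (mod 157), base 11 does not prove 157 composite.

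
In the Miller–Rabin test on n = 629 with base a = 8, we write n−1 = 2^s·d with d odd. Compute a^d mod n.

629 − 1 = 628 = 2^2 · 157, so d = 157.
8^1 ≡ 8 (mod 629)
8^2 ≡ 8^2 = 64 ≡ 64 (mod 629)
8^4 ≡ 64^2 = 4096 ≡ 322 (mod 629)
8^8 ≡ 322^2 = 103684 ≡ 528 (mod 629)
8^16 ≡ 528^2 = 278784 ≡ 137 (mod 629)
8^32 ≡ 137^2 = 18769 ≡ 528 (mod 629)
8^64 ≡ 528^2 = 278784 ≡ 137 (mod 629)
8^128 ≡ 137^2 = 18769 ≡ 528 (mod 629)
157 = 128 + 16 + 8 + 4 + 1 in binary powers of 2.
So 8^157 ≡ 528 · 137 · 528 · 322 · 8 ≡ 230 (mod 629).
Squaring chain: 230 → 64; never reaches −1, so base 8 is a Miller–Rabin witness that 629 is composite.

230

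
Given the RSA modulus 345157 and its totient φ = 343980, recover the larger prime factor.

φ(n) = (p−1)(q−1) = n − (p+q) + 1, so p + q = 345157 − 343980 + 1 = 1178.
p and q are the roots of t² − 1178t + 345157 = 0.
Discriminant: 1178² − 4·345157 = 1387684 − 1380628 = 7056; √7056 = 84.
q = (1178 − 84)/2 = 547, p = (1178 + 84)/2 = 631.
Check: 547 · 631 = 345157.

631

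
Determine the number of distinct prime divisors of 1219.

2

1219 = 23 · 53
1219 = 23 · 53, which has 2 distinct prime factors.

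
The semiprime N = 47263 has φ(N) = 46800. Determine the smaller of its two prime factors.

151

φ(n) = (p−1)(q−1) = n − (p+q) + 1, so p + q = 47263 − 46800 + 1 = 464.
p and q are the roots of t² − 464t + 47263 = 0.
Discriminant: 464² − 4·47263 = 215296 − 189052 = 26244; √26244 = 162.
q = (464 − 162)/2 = 151, p = (464 + 162)/2 = 313.
Check: 151 · 313 = 47263.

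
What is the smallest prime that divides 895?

5

895 is odd.
Digit sum 22, not divisible by 3.
Ends in 5: divisible by 5.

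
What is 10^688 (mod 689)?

10^1 ≡ 10 (mod 689)
10^2 ≡ 10^2 = 100 ≡ 100 (mod 689)
10^4 ≡ 100^2 = 10000 ≡ 354 (mod 689)
10^8 ≡ 354^2 = 125316 ≡ 607 (mod 689)
10^16 ≡ 607^2 = 368449 ≡ 523 (mod 689)
10^32 ≡ 523^2 = 273529 ≡ 685 (mod 689)
10^64 ≡ 685^2 = 469225 ≡ 16 (mod 689)
10^128 ≡ 16^2 = 256 ≡ 256 (mod 689)
10^256 ≡ 256^2 = 65536 ≡ 81 (mod 689)
10^512 ≡ 81^2 = 6561 ≡ 360 (mod 689)
688 = 512 + 128 + 32 + 16 in binary powers of 2.
So 10^688 ≡ 360 · 256 · 685 · 523 ≡ 16 (mod 689).
Since 16 ≠ 1, base 10 is a Fermat witness: 689 is composite.

16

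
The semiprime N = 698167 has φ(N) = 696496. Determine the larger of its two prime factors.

863

φ(n) = (p−1)(q−1) = n − (p+q) + 1, so p + q = 698167 − 696496 + 1 = 1672.
p and q are the roots of t² − 1672t + 698167 = 0.
Discriminant: 1672² − 4·698167 = 2795584 − 2792668 = 2916; √2916 = 54.
q = (1672 − 54)/2 = 809, p = (1672 + 54)/2 = 863.
Check: 809 · 863 = 698167.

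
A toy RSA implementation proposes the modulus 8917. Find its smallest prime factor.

8917 is odd.
Digit sum 25, not divisible by 3.
Ends in 7: not divisible by 5.
7: 8917 = 7·1273 + 6
11: 8917 = 11·810 + 7
13: 8917 = 13·685 + 12
17: 8917 = 17·524 + 9
19: 8917 = 19·469 + 6
23: 8917 = 23·387 + 16
29: 8917 = 29·307 + 14
31: 8917 = 31·287 + 20
37: 8917 = 37·241

37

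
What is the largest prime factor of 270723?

71

270723 = 3 · 90241
90241 = 31 · 2911
2911 = 41 · 71
71 is prime.
So 270723 = 3 · 31 · 41 · 71; the largest prime factor is 71.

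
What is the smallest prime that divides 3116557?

3116557 is odd.
Digit sum 28, not divisible by 3.
Ends in 7: not divisible by 5.
7: 3116557 = 7·445222 + 3
11: 3116557 = 11·283323 + 4
13: 3116557 = 13·239735 + 2
17: 3116557 = 17·183326 + 15
19: 3116557 = 19·164029 + 6
23: 3116557 = 23·135502 + 11
29: 3116557 = 29·107467 + 14
31: 3116557 = 31·100534 + 3
37: 3116557 = 37·84231 + 10
41: 3116557 = 41·76013 + 24
43: 3116557 = 43·72478 + 3
47: 3116557 = 47·66309 + 34
53: 3116557 = 53·58802 + 51
59: 3116557 = 59·52823

59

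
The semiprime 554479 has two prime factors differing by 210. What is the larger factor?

Since p = q + 210, we have 554479 = q(q + 210), so q² + 210q − 554479 = 0.
Discriminant: 210² + 4·554479 = 44100 + 2217916 = 2262016; √2262016 = 1504.
q = (−210 + 1504)/2 = 647, and p = q + 210 = 857.
Check: 647 · 857 = 554479.

857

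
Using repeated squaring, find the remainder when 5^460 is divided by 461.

1

5^1 ≡ 5 (mod 461)
5^2 ≡ 5^2 = 25 ≡ 25 (mod 461)
5^4 ≡ 25^2 = 625 ≡ 164 (mod 461)
5^8 ≡ 164^2 = 26896 ≡ 158 (mod 461)
5^16 ≡ 158^2 = 24964 ≡ 70 (mod 461)
5^32 ≡ 70^2 = 4900 ≡ 290 (mod 461)
5^64 ≡ 290^2 = 84100 ≡ 198 (mod 461)
5^128 ≡ 198^2 = 39204 ≡ 19 (mod 461)
5^256 ≡ 19^2 = 361 ≡ 361 (mod 461)
460 = 256 + 128 + 64 + 8 + 4 in binary powers of 2.
So 5^460 ≡ 361 · 19 · 198 · 158 · 164 ≡ 1 (mod 461).
Since the result is 1, base 5 gives no evidence that 461 is composite.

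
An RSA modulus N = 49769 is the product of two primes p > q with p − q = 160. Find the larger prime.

317

Since p = q + 160, we have 49769 = q(q + 160), so q² + 160q − 49769 = 0.
Discriminant: 160² + 4·49769 = 25600 + 199076 = 224676; √224676 = 474.
q = (−160 + 474)/2 = 157, and p = q + 160 = 317.
Check: 157 · 317 = 49769.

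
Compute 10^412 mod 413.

10^1 ≡ 10 (mod 413)
10^2 ≡ 10^2 = 100 ≡ 100 (mod 413)
10^4 ≡ 100^2 = 10000 ≡ 88 (mod 413)
10^8 ≡ 88^2 = 7744 ≡ 310 (mod 413)
10^16 ≡ 310^2 = 96100 ≡ 284 (mod 413)
10^32 ≡ 284^2 = 80656 ≡ 121 (mod 413)
10^64 ≡ 121^2 = 14641 ≡ 186 (mod 413)
10^128 ≡ 186^2 = 34596 ≡ 317 (mod 413)
10^256 ≡ 317^2 = 100489 ≡ 130 (mod 413)
412 = 256 + 128 + 16 + 8 + 4 in binary powers of 2.
So 10^412 ≡ 130 · 317 · 284 · 310 · 88 ≡ 186 (mod 413).
Since 186 ≠ 1, base 10 is a Fermat witness: 413 is composite.

186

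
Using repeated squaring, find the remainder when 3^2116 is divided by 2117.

3^1 ≡ 3 (mod 2117)
3^2 ≡ 3^2 = 9 ≡ 9 (mod 2117)
3^4 ≡ 9^2 = 81 ≡ 81 (mod 2117)
3^8 ≡ 81^2 = 6561 ≡ 210 (mod 2117)
3^16 ≡ 210^2 = 44100 ≡ 1760 (mod 2117)
3^32 ≡ 1760^2 = 3097600 ≡ 429 (mod 2117)
3^64 ≡ 429^2 = 184041 ≡ 1979 (mod 2117)
3^128 ≡ 1979^2 = 3916441 ≡ 2108 (mod 2117)
3^256 ≡ 2108^2 = 4443664 ≡ 81 (mod 2117)
3^512 ≡ 81^2 = 6561 ≡ 210 (mod 2117)
3^1024 ≡ 210^2 = 44100 ≡ 1760 (mod 2117)
3^2048 ≡ 1760^2 = 3097600 ≡ 429 (mod 2117)
2116 = 2048 + 64 + 4 in binary powers of 2.
So 3^2116 ≡ 429 · 1979 · 81 ≡ 1760 (mod 2117).
Since 1760 ≠ 1, base 3 is a Fermat witness: 2117 is composite.

1760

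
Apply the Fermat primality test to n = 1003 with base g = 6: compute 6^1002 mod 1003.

6^1 ≡ 6 (mod 1003)
6^2 ≡ 6^2 = 36 ≡ 36 (mod 1003)
6^4 ≡ 36^2 = 1296 ≡ 293 (mod 1003)
6^8 ≡ 293^2 = 85849 ≡ 594 (mod 1003)
6^16 ≡ 594^2 = 352836 ≡ 783 (mod 1003)
6^32 ≡ 783^2 = 613089 ≡ 256 (mod 1003)
6^64 ≡ 256^2 = 65536 ≡ 341 (mod 1003)
6^128 ≡ 341^2 = 116281 ≡ 936 (mod 1003)
6^256 ≡ 936^2 = 876096 ≡ 477 (mod 1003)
6^512 ≡ 477^2 = 227529 ≡ 851 (mod 1003)
1002 = 512 + 256 + 128 + 64 + 32 + 8 + 2 in binary powers of 2.
So 6^1002 ≡ 851 · 477 · 936 · 341 · 256 · 594 · 36 ≡ 134 (mod 1003).
Since 134 ≠ 1, base 6 is a Fermat witness: 1003 is composite.

134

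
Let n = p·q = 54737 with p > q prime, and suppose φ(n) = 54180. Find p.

431

φ(n) = (p−1)(q−1) = n − (p+q) + 1, so p + q = 54737 − 54180 + 1 = 558.
p and q are the roots of t² − 558t + 54737 = 0.
Discriminant: 558² − 4·54737 = 311364 − 218948 = 92416; √92416 = 304.
q = (558 − 304)/2 = 127, p = (558 + 304)/2 = 431.
Check: 127 · 431 = 54737.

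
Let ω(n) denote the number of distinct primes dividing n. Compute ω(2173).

2173 = 41 · 53
2173 = 41 · 53, which has 2 distinct prime factors.

2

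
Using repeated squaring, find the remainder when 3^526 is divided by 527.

121

3^1 ≡ 3 (mod 527)
3^2 ≡ 3^2 = 9 ≡ 9 (mod 527)
3^4 ≡ 9^2 = 81 ≡ 81 (mod 527)
3^8 ≡ 81^2 = 6561 ≡ 237 (mod 527)
3^16 ≡ 237^2 = 56169 ≡ 307 (mod 527)
3^32 ≡ 307^2 = 94249 ≡ 443 (mod 527)
3^64 ≡ 443^2 = 196249 ≡ 205 (mod 527)
3^128 ≡ 205^2 = 42025 ≡ 392 (mod 527)
3^256 ≡ 392^2 = 153664 ≡ 307 (mod 527)
3^512 ≡ 307^2 = 94249 ≡ 443 (mod 527)
526 = 512 + 8 + 4 + 2 in binary powers of 2.
So 3^526 ≡ 443 · 237 · 81 · 9 ≡ 121 (mod 527).
Since 121 ≠ 1, base 3 is a Fermat witness: 527 is composite.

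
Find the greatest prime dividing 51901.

71

51901 = 17 · 3053
3053 = 43 · 71
71 is prime.
So 51901 = 17 · 43 · 71; the largest prime factor is 71.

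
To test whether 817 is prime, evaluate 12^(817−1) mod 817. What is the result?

12^1 ≡ 12 (mod 817)
12^2 ≡ 12^2 = 144 ≡ 144 (mod 817)
12^4 ≡ 144^2 = 20736 ≡ 311 (mod 817)
12^8 ≡ 311^2 = 96721 ≡ 315 (mod 817)
12^16 ≡ 315^2 = 99225 ≡ 368 (mod 817)
12^32 ≡ 368^2 = 135424 ≡ 619 (mod 817)
12^64 ≡ 619^2 = 383161 ≡ 805 (mod 817)
12^128 ≡ 805^2 = 648025 ≡ 144 (mod 817)
12^256 ≡ 144^2 = 20736 ≡ 311 (mod 817)
12^512 ≡ 311^2 = 96721 ≡ 315 (mod 817)
816 = 512 + 256 + 32 + 16 in binary powers of 2.
So 12^816 ≡ 315 · 311 · 619 · 368 ≡ 704 (mod 817).
Since 704 ≠ 1, base 12 is a Fermat witness: 817 is composite.

704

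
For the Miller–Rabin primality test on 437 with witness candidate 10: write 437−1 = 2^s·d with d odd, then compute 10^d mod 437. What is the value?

352

437 − 1 = 436 = 2^2 · 109, so d = 109.
10^1 ≡ 10 (mod 437)
10^2 ≡ 10^2 = 100 ≡ 100 (mod 437)
10^4 ≡ 100^2 = 10000 ≡ 386 (mod 437)
10^8 ≡ 386^2 = 148996 ≡ 416 (mod 437)
10^16 ≡ 416^2 = 173056 ≡ 4 (mod 437)
10^32 ≡ 4^2 = 16 ≡ 16 (mod 437)
10^64 ≡ 16^2 = 256 ≡ 256 (mod 437)
109 = 64 + 32 + 8 + 4 + 1 in binary powers of 2.
So 10^109 ≡ 256 · 16 · 416 · 386 · 10 ≡ 352 (mod 437).
Squaring chain: 352 → 233; never reaches −1, so base 10 is a Miller–Rabin witness that 437 is composite.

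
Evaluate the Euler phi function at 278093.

Factor: 278093 = 23 · 107 · 113.
φ(278093) = (23−1) · (107−1) · (113−1) = 22 · 106 · 112 = 261184.

261184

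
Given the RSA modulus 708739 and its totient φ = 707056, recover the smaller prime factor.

φ(n) = (p−1)(q−1) = n − (p+q) + 1, so p + q = 708739 − 707056 + 1 = 1684.
p and q are the roots of t² − 1684t + 708739 = 0.
Discriminant: 1684² − 4·708739 = 2835856 − 2834956 = 900; √900 = 30.
q = (1684 − 30)/2 = 827, p = (1684 + 30)/2 = 857.
Check: 827 · 857 = 708739.

827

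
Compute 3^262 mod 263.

3^1 ≡ 3 (mod 263)
3^2 ≡ 3^2 = 9 ≡ 9 (mod 263)
3^4 ≡ 9^2 = 81 ≡ 81 (mod 263)
3^8 ≡ 81^2 = 6561 ≡ 249 (mod 263)
3^16 ≡ 249^2 = 62001 ≡ 196 (mod 263)
3^32 ≡ 196^2 = 38416 ≡ 18 (mod 263)
3^64 ≡ 18^2 = 324 ≡ 61 (mod 263)
3^128 ≡ 61^2 = 3721 ≡ 39 (mod 263)
3^256 ≡ 39^2 = 1521 ≡ 206 (mod 263)
262 = 256 + 4 + 2 in binary powers of 2.
So 3^262 ≡ 206 · 81 · 9 ≡ 1 (mod 263).
Since the result is 1, base 3 gives no evidence that 263 is composite.

1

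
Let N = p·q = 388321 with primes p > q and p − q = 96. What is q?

577

Since p = q + 96, we have 388321 = q(q + 96), so q² + 96q − 388321 = 0.
Discriminant: 96² + 4·388321 = 9216 + 1553284 = 1562500; √1562500 = 1250.
q = (−96 + 1250)/2 = 577, and p = q + 96 = 673.
Check: 577 · 673 = 388321.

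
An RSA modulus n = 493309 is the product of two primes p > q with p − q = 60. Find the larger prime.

733

Since p = q + 60, we have 493309 = q(q + 60), so q² + 60q − 493309 = 0.
Discriminant: 60² + 4·493309 = 3600 + 1973236 = 1976836; √1976836 = 1406.
q = (−60 + 1406)/2 = 673, and p = q + 60 = 733.
Check: 673 · 733 = 493309.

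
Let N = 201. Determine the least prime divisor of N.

201 is odd.
Digit sum 3, divisible by 3.

3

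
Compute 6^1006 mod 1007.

598

6^1 ≡ 6 (mod 1007)
6^2 ≡ 6^2 = 36 ≡ 36 (mod 1007)
6^4 ≡ 36^2 = 1296 ≡ 289 (mod 1007)
6^8 ≡ 289^2 = 83521 ≡ 947 (mod 1007)
6^16 ≡ 947^2 = 896809 ≡ 579 (mod 1007)
6^32 ≡ 579^2 = 335241 ≡ 917 (mod 1007)
6^64 ≡ 917^2 = 840889 ≡ 44 (mod 1007)
6^128 ≡ 44^2 = 1936 ≡ 929 (mod 1007)
6^256 ≡ 929^2 = 863041 ≡ 42 (mod 1007)
6^512 ≡ 42^2 = 1764 ≡ 757 (mod 1007)
1006 = 512 + 256 + 128 + 64 + 32 + 8 + 4 + 2 in binary powers of 2.
So 6^1006 ≡ 757 · 42 · 929 · 44 · 917 · 947 · 289 · 36 ≡ 598 (mod 1007).
Since 598 ≠ 1, base 6 is a Fermat witness: 1007 is composite.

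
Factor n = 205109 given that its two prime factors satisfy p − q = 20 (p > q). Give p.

Since p = q + 20, we have 205109 = q(q + 20), so q² + 20q − 205109 = 0.
Discriminant: 20² + 4·205109 = 400 + 820436 = 820836; √820836 = 906.
q = (−20 + 906)/2 = 443, and p = q + 20 = 463.
Check: 443 · 463 = 205109.

463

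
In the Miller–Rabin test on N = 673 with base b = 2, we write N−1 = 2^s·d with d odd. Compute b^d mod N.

673 − 1 = 672 = 2^5 · 21, so d = 21.
2^1 ≡ 2 (mod 673)
2^2 ≡ 2^2 = 4 ≡ 4 (mod 673)
2^4 ≡ 4^2 = 16 ≡ 16 (mod 673)
2^8 ≡ 16^2 = 256 ≡ 256 (mod 673)
2^16 ≡ 256^2 = 65536 ≡ 255 (mod 673)
21 = 16 + 4 + 1 in binary powers of 2.
So 2^21 ≡ 255 · 16 · 2 ≡ 84 (mod 673).
Squaring chain: 84 → 326 → 615 → 672 → 1; reaches −1, so base 2 does not prove 673 composite.

84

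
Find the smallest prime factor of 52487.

52487 is odd.
Digit sum 26, not divisible by 3.
Ends in 7: not divisible by 5.
7: 52487 = 7·7498 + 1
11: 52487 = 11·4771 + 6
13: 52487 = 13·4037 + 6
17: 52487 = 17·3087 + 8
19: 52487 = 19·2762 + 9
23: 52487 = 23·2282 + 1
29: 52487 = 29·1809 + 26
31: 52487 = 31·1693 + 4
37: 52487 = 37·1418 + 21
41: 52487 = 41·1280 + 7
43: 52487 = 43·1220 + 27
47: 52487 = 47·1116 + 35
53: 52487 = 53·990 + 17
59: 52487 = 59·889 + 36
61: 52487 = 61·860 + 27
67: 52487 = 67·783 + 26
71: 52487 = 71·739 + 18
73: 52487 = 73·719

73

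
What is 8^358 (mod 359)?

8^1 ≡ 8 (mod 359)
8^2 ≡ 8^2 = 64 ≡ 64 (mod 359)
8^4 ≡ 64^2 = 4096 ≡ 147 (mod 359)
8^8 ≡ 147^2 = 21609 ≡ 69 (mod 359)
8^16 ≡ 69^2 = 4761 ≡ 94 (mod 359)
8^32 ≡ 94^2 = 8836 ≡ 220 (mod 359)
8^64 ≡ 220^2 = 48400 ≡ 294 (mod 359)
8^128 ≡ 294^2 = 86436 ≡ 276 (mod 359)
8^256 ≡ 276^2 = 76176 ≡ 68 (mod 359)
358 = 256 + 64 + 32 + 4 + 2 in binary powers of 2.
So 8^358 ≡ 68 · 294 · 220 · 147 · 64 ≡ 1 (mod 359).
Since the result is 1, base 8 gives no evidence that 359 is composite.

1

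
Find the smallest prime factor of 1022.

1022 is even: 2 divides it.

2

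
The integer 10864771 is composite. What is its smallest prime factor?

10864771 is odd.
Digit sum 34, not divisible by 3.
Ends in 1: not divisible by 5.
7: 10864771 = 7·1552110 + 1
11: 10864771 = 11·987706 + 5
13: 10864771 = 13·835751 + 8
17: 10864771 = 17·639104 + 3
19: 10864771 = 19·571830 + 1
23: 10864771 = 23·472381 + 8
29: 10864771 = 29·374647 + 8
31: 10864771 = 31·350476 + 15
37: 10864771 = 37·293642 + 17
41: 10864771 = 41·264994 + 17
43: 10864771 = 43·252669 + 4
47: 10864771 = 47·231165 + 16
53: 10864771 = 53·204995 + 36
59: 10864771 = 59·184148 + 39
61: 10864771 = 61·178111

61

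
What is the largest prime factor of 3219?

37

3219 = 3 · 1073
1073 = 29 · 37
37 is prime.
So 3219 = 3 · 29 · 37; the largest prime factor is 37.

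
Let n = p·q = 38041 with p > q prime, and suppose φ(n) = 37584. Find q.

109

φ(n) = (p−1)(q−1) = n − (p+q) + 1, so p + q = 38041 − 37584 + 1 = 458.
p and q are the roots of t² − 458t + 38041 = 0.
Discriminant: 458² − 4·38041 = 209764 − 152164 = 57600; √57600 = 240.
q = (458 − 240)/2 = 109, p = (458 + 240)/2 = 349.
Check: 109 · 349 = 38041.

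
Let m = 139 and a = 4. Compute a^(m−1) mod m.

4^1 ≡ 4 (mod 139)
4^2 ≡ 4^2 = 16 ≡ 16 (mod 139)
4^4 ≡ 16^2 = 256 ≡ 117 (mod 139)
4^8 ≡ 117^2 = 13689 ≡ 67 (mod 139)
4^16 ≡ 67^2 = 4489 ≡ 41 (mod 139)
4^32 ≡ 41^2 = 1681 ≡ 13 (mod 139)
4^64 ≡ 13^2 = 169 ≡ 30 (mod 139)
4^128 ≡ 30^2 = 900 ≡ 66 (mod 139)
138 = 128 + 8 + 2 in binary powers of 2.
So 4^138 ≡ 66 · 67 · 16 ≡ 1 (mod 139).
Since the result is 1, base 4 gives no evidence that 139 is composite.

1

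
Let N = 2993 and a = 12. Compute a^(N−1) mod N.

1902

12^1 ≡ 12 (mod 2993)
12^2 ≡ 12^2 = 144 ≡ 144 (mod 2993)
12^4 ≡ 144^2 = 20736 ≡ 2778 (mod 2993)
12^8 ≡ 2778^2 = 7717284 ≡ 1330 (mod 2993)
12^16 ≡ 1330^2 = 1768900 ≡ 37 (mod 2993)
12^32 ≡ 37^2 = 1369 ≡ 1369 (mod 2993)
12^64 ≡ 1369^2 = 1874161 ≡ 543 (mod 2993)
12^128 ≡ 543^2 = 294849 ≡ 1535 (mod 2993)
12^256 ≡ 1535^2 = 2356225 ≡ 734 (mod 2993)
12^512 ≡ 734^2 = 538756 ≡ 16 (mod 2993)
12^1024 ≡ 16^2 = 256 ≡ 256 (mod 2993)
12^2048 ≡ 256^2 = 65536 ≡ 2683 (mod 2993)
2992 = 2048 + 512 + 256 + 128 + 32 + 16 in binary powers of 2.
So 12^2992 ≡ 2683 · 16 · 734 · 1535 · 1369 · 37 ≡ 1902 (mod 2993).
Since 1902 ≠ 1, base 12 is a Fermat witness: 2993 is composite.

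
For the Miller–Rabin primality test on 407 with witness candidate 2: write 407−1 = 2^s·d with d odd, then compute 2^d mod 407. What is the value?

338

407 − 1 = 406 = 2^1 · 203, so d = 203.
2^1 ≡ 2 (mod 407)
2^2 ≡ 2^2 = 4 ≡ 4 (mod 407)
2^4 ≡ 4^2 = 16 ≡ 16 (mod 407)
2^8 ≡ 16^2 = 256 ≡ 256 (mod 407)
2^16 ≡ 256^2 = 65536 ≡ 9 (mod 407)
2^32 ≡ 9^2 = 81 ≡ 81 (mod 407)
2^64 ≡ 81^2 = 6561 ≡ 49 (mod 407)
2^128 ≡ 49^2 = 2401 ≡ 366 (mod 407)
203 = 128 + 64 + 8 + 2 + 1 in binary powers of 2.
So 2^203 ≡ 366 · 49 · 256 · 4 · 2 ≡ 338 (mod 407).
Squaring chain: 338; never reaches −1, so base 2 is a Miller–Rabin witness that 407 is composite.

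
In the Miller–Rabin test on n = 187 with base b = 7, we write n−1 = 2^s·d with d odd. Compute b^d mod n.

57

187 − 1 = 186 = 2^1 · 93, so d = 93.
7^1 ≡ 7 (mod 187)
7^2 ≡ 7^2 = 49 ≡ 49 (mod 187)
7^4 ≡ 49^2 = 2401 ≡ 157 (mod 187)
7^8 ≡ 157^2 = 24649 ≡ 152 (mod 187)
7^16 ≡ 152^2 = 23104 ≡ 103 (mod 187)
7^32 ≡ 103^2 = 10609 ≡ 137 (mod 187)
7^64 ≡ 137^2 = 18769 ≡ 69 (mod 187)
93 = 64 + 16 + 8 + 4 + 1 in binary powers of 2.
So 7^93 ≡ 69 · 103 · 152 · 157 · 7 ≡ 57 (mod 187).
Squaring chain: 57; never reaches −1, so base 7 is a Miller–Rabin witness that 187 is composite.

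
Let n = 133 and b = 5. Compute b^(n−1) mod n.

64

5^1 ≡ 5 (mod 133)
5^2 ≡ 5^2 = 25 ≡ 25 (mod 133)
5^4 ≡ 25^2 = 625 ≡ 93 (mod 133)
5^8 ≡ 93^2 = 8649 ≡ 4 (mod 133)
5^16 ≡ 4^2 = 16 ≡ 16 (mod 133)
5^32 ≡ 16^2 = 256 ≡ 123 (mod 133)
5^64 ≡ 123^2 = 15129 ≡ 100 (mod 133)
5^128 ≡ 100^2 = 10000 ≡ 25 (mod 133)
132 = 128 + 4 in binary powers of 2.
So 5^132 ≡ 25 · 93 ≡ 64 (mod 133).
Since 64 ≠ 1, base 5 is a Fermat witness: 133 is composite.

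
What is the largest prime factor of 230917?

230917 = 37 · 6241
6241 = 79 · 79
79 = 79 · 1
So 230917 = 37 · 79^2; the largest prime factor is 79.

79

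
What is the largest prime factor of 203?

29

203 = 7 · 29
29 is prime.
So 203 = 7 · 29; the largest prime factor is 29.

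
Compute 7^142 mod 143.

82

7^1 ≡ 7 (mod 143)
7^2 ≡ 7^2 = 49 ≡ 49 (mod 143)
7^4 ≡ 49^2 = 2401 ≡ 113 (mod 143)
7^8 ≡ 113^2 = 12769 ≡ 42 (mod 143)
7^16 ≡ 42^2 = 1764 ≡ 48 (mod 143)
7^32 ≡ 48^2 = 2304 ≡ 16 (mod 143)
7^64 ≡ 16^2 = 256 ≡ 113 (mod 143)
7^128 ≡ 113^2 = 12769 ≡ 42 (mod 143)
142 = 128 + 8 + 4 + 2 in binary powers of 2.
So 7^142 ≡ 42 · 42 · 113 · 49 ≡ 82 (mod 143).
Since 82 ≠ 1, base 7 is a Fermat witness: 143 is composite.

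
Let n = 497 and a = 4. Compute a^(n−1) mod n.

333

4^1 ≡ 4 (mod 497)
4^2 ≡ 4^2 = 16 ≡ 16 (mod 497)
4^4 ≡ 16^2 = 256 ≡ 256 (mod 497)
4^8 ≡ 256^2 = 65536 ≡ 429 (mod 497)
4^16 ≡ 429^2 = 184041 ≡ 151 (mod 497)
4^32 ≡ 151^2 = 22801 ≡ 436 (mod 497)
4^64 ≡ 436^2 = 190096 ≡ 242 (mod 497)
4^128 ≡ 242^2 = 58564 ≡ 415 (mod 497)
4^256 ≡ 415^2 = 172225 ≡ 263 (mod 497)
496 = 256 + 128 + 64 + 32 + 16 in binary powers of 2.
So 4^496 ≡ 263 · 415 · 242 · 436 · 151 ≡ 333 (mod 497).
Since 333 ≠ 1, base 4 is a Fermat witness: 497 is composite.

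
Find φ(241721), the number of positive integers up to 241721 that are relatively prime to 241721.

228528

Factor: 241721 = 37 · 47 · 139.
φ(241721) = (37−1) · (47−1) · (139−1) = 36 · 46 · 138 = 228528.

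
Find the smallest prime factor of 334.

334 is even: 2 divides it.

2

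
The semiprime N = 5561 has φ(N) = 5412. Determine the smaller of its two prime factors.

67

φ(n) = (p−1)(q−1) = n − (p+q) + 1, so p + q = 5561 − 5412 + 1 = 150.
p and q are the roots of t² − 150t + 5561 = 0.
Discriminant: 150² − 4·5561 = 22500 − 22244 = 256; √256 = 16.
q = (150 − 16)/2 = 67, p = (150 + 16)/2 = 83.
Check: 67 · 83 = 5561.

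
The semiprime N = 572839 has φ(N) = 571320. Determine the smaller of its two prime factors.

φ(n) = (p−1)(q−1) = n − (p+q) + 1, so p + q = 572839 − 571320 + 1 = 1520.
p and q are the roots of t² − 1520t + 572839 = 0.
Discriminant: 1520² − 4·572839 = 2310400 − 2291356 = 19044; √19044 = 138.
q = (1520 − 138)/2 = 691, p = (1520 + 138)/2 = 829.
Check: 691 · 829 = 572839.

691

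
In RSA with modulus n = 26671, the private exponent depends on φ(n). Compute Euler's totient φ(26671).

Factor: 26671 = 149 · 179.
φ(26671) = (149−1) · (179−1) = 148 · 178 = 26344.

26344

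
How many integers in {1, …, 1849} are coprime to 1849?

Factor: 1849 = 43^2.
φ(1849) = 43^1·(43−1) = 1806.

1806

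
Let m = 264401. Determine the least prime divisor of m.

17

264401 is odd.
Digit sum 17, not divisible by 3.
Ends in 1: not divisible by 5.
7: 264401 = 7·37771 + 4
11: 264401 = 11·24036 + 5
13: 264401 = 13·20338 + 7
17: 264401 = 17·15553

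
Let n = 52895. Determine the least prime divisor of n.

52895 is odd.
Digit sum 29, not divisible by 3.
Ends in 5: divisible by 5.

5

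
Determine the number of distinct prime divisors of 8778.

8778 = 2 · 4389
4389 = 3 · 1463
1463 = 7 · 209
209 = 11 · 19
8778 = 2 · 3 · 7 · 11 · 19, which has 5 distinct prime factors.

5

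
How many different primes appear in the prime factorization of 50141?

4

50141 = 7 · 7163
7163 = 13 · 551
551 = 19 · 29
50141 = 7 · 13 · 19 · 29, which has 4 distinct prime factors.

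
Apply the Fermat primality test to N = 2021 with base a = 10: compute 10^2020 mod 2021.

1615

10^1 ≡ 10 (mod 2021)
10^2 ≡ 10^2 = 100 ≡ 100 (mod 2021)
10^4 ≡ 100^2 = 10000 ≡ 1916 (mod 2021)
10^8 ≡ 1916^2 = 3671056 ≡ 920 (mod 2021)
10^16 ≡ 920^2 = 846400 ≡ 1622 (mod 2021)
10^32 ≡ 1622^2 = 2630884 ≡ 1563 (mod 2021)
10^64 ≡ 1563^2 = 2442969 ≡ 1601 (mod 2021)
10^128 ≡ 1601^2 = 2563201 ≡ 573 (mod 2021)
10^256 ≡ 573^2 = 328329 ≡ 927 (mod 2021)
10^512 ≡ 927^2 = 859329 ≡ 404 (mod 2021)
10^1024 ≡ 404^2 = 163216 ≡ 1536 (mod 2021)
2020 = 1024 + 512 + 256 + 128 + 64 + 32 + 4 in binary powers of 2.
So 10^2020 ≡ 1536 · 404 · 927 · 573 · 1601 · 1563 · 1916 ≡ 1615 (mod 2021).
Since 1615 ≠ 1, base 10 is a Fermat witness: 2021 is composite.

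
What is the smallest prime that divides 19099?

19099 is odd.
Digit sum 28, not divisible by 3.
Ends in 9: not divisible by 5.
7: 19099 = 7·2728 + 3
11: 19099 = 11·1736 + 3
13: 19099 = 13·1469 + 2
17: 19099 = 17·1123 + 8
19: 19099 = 19·1005 + 4
23: 19099 = 23·830 + 9
29: 19099 = 29·658 + 17
31: 19099 = 31·616 + 3
37: 19099 = 37·516 + 7
41: 19099 = 41·465 + 34
43: 19099 = 43·444 + 7
47: 19099 = 47·406 + 17
53: 19099 = 53·360 + 19
59: 19099 = 59·323 + 42
61: 19099 = 61·313 + 6
67: 19099 = 67·285 + 4
71: 19099 = 71·269

71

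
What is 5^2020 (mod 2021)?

883

5^1 ≡ 5 (mod 2021)
5^2 ≡ 5^2 = 25 ≡ 25 (mod 2021)
5^4 ≡ 25^2 = 625 ≡ 625 (mod 2021)
5^8 ≡ 625^2 = 390625 ≡ 572 (mod 2021)
5^16 ≡ 572^2 = 327184 ≡ 1803 (mod 2021)
5^32 ≡ 1803^2 = 3250809 ≡ 1041 (mod 2021)
5^64 ≡ 1041^2 = 1083681 ≡ 425 (mod 2021)
5^128 ≡ 425^2 = 180625 ≡ 756 (mod 2021)
5^256 ≡ 756^2 = 571536 ≡ 1614 (mod 2021)
5^512 ≡ 1614^2 = 2604996 ≡ 1948 (mod 2021)
5^1024 ≡ 1948^2 = 3794704 ≡ 1287 (mod 2021)
2020 = 1024 + 512 + 256 + 128 + 64 + 32 + 4 in binary powers of 2.
So 5^2020 ≡ 1287 · 1948 · 1614 · 756 · 425 · 1041 · 625 ≡ 883 (mod 2021).
Since 883 ≠ 1, base 5 is a Fermat witness: 2021 is composite.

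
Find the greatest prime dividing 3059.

3059 = 7 · 437
437 = 19 · 23
23 is prime.
So 3059 = 7 · 19 · 23; the largest prime factor is 23.

23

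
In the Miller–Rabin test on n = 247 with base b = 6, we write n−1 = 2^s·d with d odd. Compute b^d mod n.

247 − 1 = 246 = 2^1 · 123, so d = 123.
6^1 ≡ 6 (mod 247)
6^2 ≡ 6^2 = 36 ≡ 36 (mod 247)
6^4 ≡ 36^2 = 1296 ≡ 61 (mod 247)
6^8 ≡ 61^2 = 3721 ≡ 16 (mod 247)
6^16 ≡ 16^2 = 256 ≡ 9 (mod 247)
6^32 ≡ 9^2 = 81 ≡ 81 (mod 247)
6^64 ≡ 81^2 = 6561 ≡ 139 (mod 247)
123 = 64 + 32 + 16 + 8 + 2 + 1 in binary powers of 2.
So 6^123 ≡ 139 · 81 · 9 · 16 · 36 · 6 ≡ 125 (mod 247).
Squaring chain: 125; never reaches −1, so base 6 is a Miller–Rabin witness that 247 is composite.

125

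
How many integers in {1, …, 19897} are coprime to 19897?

Factor: 19897 = 101 · 197.
φ(19897) = (101−1) · (197−1) = 100 · 196 = 19600.

19600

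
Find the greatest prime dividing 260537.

83

260537 = 43 · 6059
6059 = 73 · 83
83 is prime.
So 260537 = 43 · 73 · 83; the largest prime factor is 83.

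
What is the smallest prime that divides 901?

901 is odd.
Digit sum 10, not divisible by 3.
Ends in 1: not divisible by 5.
7: 901 = 7·128 + 5
11: 901 = 11·81 + 10
13: 901 = 13·69 + 4
17: 901 = 17·53

17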